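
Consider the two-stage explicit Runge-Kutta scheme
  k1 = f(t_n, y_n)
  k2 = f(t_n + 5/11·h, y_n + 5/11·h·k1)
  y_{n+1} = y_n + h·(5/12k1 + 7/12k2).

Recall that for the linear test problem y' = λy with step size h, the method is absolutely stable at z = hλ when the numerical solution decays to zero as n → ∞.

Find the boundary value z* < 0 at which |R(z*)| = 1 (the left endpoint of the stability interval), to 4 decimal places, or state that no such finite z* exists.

Set f=λy, z=hλ:
  k1=λy_n ⇒ h·k1=z·y_n;  k2=λ(1+5/11z)y_n ⇒ h·k2=z(1+5/11z)y_n
  y_{n+1}/y_n = 1 + 5/12z + 7/12z(1+5/11z) = 1 + z + 35/132z²
  ⇒ R(z) = 1 + z + 35/132z².

Boundary: |R(x)|=1, x<0.
x=-0.53: |R|=0.5445
R=1: x+35/132x²=0 ⇒ x=−132/35=-3.7714; min R=1−1/(4·35/132)=0.0571>−1
Confirm numerically:
  x=-3.623: |R|=0.85741 <1
  x=-3.184: |R|=0.50407 <1
  x=-3.047: |R|=0.41472 <1
  x=-3.030: |R|=0.40433 <1
  x=-3.906: |R|=1.13937 >1
  x=-3.884: |R|=1.11593 >1
So |R|<1 on (-3.7714, 0).

z* = -3.7714.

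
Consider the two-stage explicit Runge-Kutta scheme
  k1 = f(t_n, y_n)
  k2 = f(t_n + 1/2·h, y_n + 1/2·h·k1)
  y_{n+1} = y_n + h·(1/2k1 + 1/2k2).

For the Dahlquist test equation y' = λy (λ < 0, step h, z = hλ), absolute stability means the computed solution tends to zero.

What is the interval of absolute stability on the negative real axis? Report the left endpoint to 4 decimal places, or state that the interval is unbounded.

(-4.0000, 0).

Test eqn y'=λy, z=hλ:
  k1=λy_n ⇒ h·k1=z·y_n;  k2=λ(1+1/2z)y_n ⇒ h·k2=z(1+1/2z)y_n
  y_{n+1}/y_n = 1 + 1/2z + 1/2z(1+1/2z) = 1 + z + 1/4z²
  so R(z) = 1 + z + 1/4z².

Boundary: |R(x)|=1, x<0.
x=-1.33: |R|=0.1122
R=1: x+1/4x²=0 ⇒ x=−4=-4.0000; min R=1−1/(4·1/4)=0.0000>−1
Confirm numerically:
  x=-3.379: |R|=0.47541 <1
  x=-2.868: |R|=0.18836 <1
  x=-2.676: |R|=0.11424 <1
  x=-2.626: |R|=0.09797 <1
  x=-4.203: |R|=1.21330 >1
  x=-4.036: |R|=1.03632 >1
Stable set (-4.0000, 0).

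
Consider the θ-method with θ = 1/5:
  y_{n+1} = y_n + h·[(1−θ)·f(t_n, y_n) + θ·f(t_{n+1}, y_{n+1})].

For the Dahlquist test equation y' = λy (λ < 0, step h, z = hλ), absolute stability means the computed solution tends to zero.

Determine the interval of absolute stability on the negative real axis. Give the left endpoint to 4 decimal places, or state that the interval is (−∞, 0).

Test eqn y'=λy, z=hλ:
  y_{n+1} = y_n + z·[4/5·y_n + 1/5·y_{n+1}] ⇒ (1 − 1/5z)y_{n+1} = (1 + 4/5z)y_n
  R(z) = (1 + 4/5z)/(1 − 1/5z).

Solve |R(x)|<1 on ℝ⁻.
x=-1.27: |R|=0.0128
R=−1: 1+4/5x = −1+1/5x ⇒ -3/5x=2 ⇒ x=2/(-3/5)=-3.3333
Confirm numerically:
  x=-2.896: |R|=0.83384 <1
  x=-1.873: |R|=0.36258 <1
  x=-1.503: |R|=0.15562 <1
  x=-3.652: |R|=1.11049 >1
  x=-3.525: |R|=1.06745 >1
  x=-3.415: |R|=1.02911 >1
So |R|<1 on (-3.3333, 0).

z∈(-3.3333,0).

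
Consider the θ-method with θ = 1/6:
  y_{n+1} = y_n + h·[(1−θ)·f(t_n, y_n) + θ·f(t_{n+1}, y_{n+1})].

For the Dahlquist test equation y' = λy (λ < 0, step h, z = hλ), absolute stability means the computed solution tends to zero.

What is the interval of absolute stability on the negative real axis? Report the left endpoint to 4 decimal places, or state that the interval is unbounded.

Test eqn y'=λy, z=hλ:
  y_{n+1} = y_n + z·[5/6·y_n + 1/6·y_{n+1}] ⇒ (1 − 1/6z)y_{n+1} = (1 + 5/6z)y_n
  so R(z) = (1 + 5/6z)/(1 − 1/6z).

Boundary: |R(x)|=1, x<0.
x=-1.14: |R|=0.0420
R=−1: 1+5/6x = −1+1/6x ⇒ -2/3x=2 ⇒ x=2/(-2/3)=-3.0000
Confirm numerically:
  x=-2.804: |R|=0.91095 <1
  x=-1.619: |R|=0.27497 <1
  x=-1.434: |R|=0.15738 <1
  x=-1.400: |R|=0.13514 <1
  x=-3.243: |R|=1.10516 >1
  x=-3.048: |R|=1.02122 >1
So |R|<1 on (-3.0000, 0).

z∈(-3.0000,0).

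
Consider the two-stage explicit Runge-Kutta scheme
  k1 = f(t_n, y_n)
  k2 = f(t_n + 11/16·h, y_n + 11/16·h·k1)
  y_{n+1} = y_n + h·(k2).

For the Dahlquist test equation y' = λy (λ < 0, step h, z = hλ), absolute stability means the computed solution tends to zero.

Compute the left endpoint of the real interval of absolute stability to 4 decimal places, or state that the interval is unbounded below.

left endpoint -1.4545.

Test eqn y'=λy, z=hλ:
  k1=λy_n ⇒ h·k1=z·y_n;  k2=λ(1+11/16z)y_n ⇒ h·k2=z(1+11/16z)y_n
  y_{n+1}/y_n = 1 + z(1+11/16z) = 1 + z + 11/16z²
  ⇒ R(z) = 1 + z + 11/16z².

Need |R(x)|<1, x<0.
x=-1.13: |R|=0.7479
R=1: x+11/16x²=0 ⇒ x=−16/11=-1.4545; min R=1−1/(4·11/16)=0.6364>−1
Confirm numerically:
  x=-1.380: |R|=0.92927 <1
  x=-1.288: |R|=0.85252 <1
  x=-0.712: |R|=0.63652 <1
  x=-0.639: |R|=0.64172 <1
  x=-2.025: |R|=1.79418 >1
  x=-1.737: |R|=1.33730 >1
  x=-1.485: |R|=1.03109 >1
So |R|<1 on (-1.4545, 0).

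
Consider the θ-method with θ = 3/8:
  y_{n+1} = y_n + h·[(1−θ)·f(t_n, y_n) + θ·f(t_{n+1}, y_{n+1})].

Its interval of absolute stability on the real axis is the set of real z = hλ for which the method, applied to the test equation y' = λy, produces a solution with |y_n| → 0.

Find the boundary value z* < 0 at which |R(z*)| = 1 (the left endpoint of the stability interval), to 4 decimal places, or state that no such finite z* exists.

Set f=λy, z=hλ:
  y_{n+1} = y_n + z·[5/8·y_n + 3/8·y_{n+1}] ⇒ (1 − 3/8z)y_{n+1} = (1 + 5/8z)y_n
  so R(z) = (1 + 5/8z)/(1 − 3/8z).

Solve |R(x)|<1 on ℝ⁻.
x=-1.64: |R|=0.0155
R=−1: 1+5/8x = −1+3/8x ⇒ -1/4x=2 ⇒ x=2/(-1/4)=-8.0000
Confirm numerically:
  x=-7.398: |R|=0.96012 <1
  x=-6.324: |R|=0.87572 <1
  x=-5.991: |R|=0.84530 <1
  x=-8.509: |R|=1.03036 >1
  x=-8.372: |R|=1.02247 >1
  x=-8.362: |R|=1.02188 >1
So |R|<1 on (-8.0000, 0).

z* = -8.0000.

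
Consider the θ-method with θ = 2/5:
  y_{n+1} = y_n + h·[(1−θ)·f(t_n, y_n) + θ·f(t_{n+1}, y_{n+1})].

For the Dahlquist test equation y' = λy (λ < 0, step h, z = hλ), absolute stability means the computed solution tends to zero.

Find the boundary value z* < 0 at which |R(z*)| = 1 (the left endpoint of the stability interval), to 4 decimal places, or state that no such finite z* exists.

left endpoint -10.0000.

Set f=λy, z=hλ:
  y_{n+1} = y_n + z·[3/5·y_n + 2/5·y_{n+1}] ⇒ (1 − 2/5z)y_{n+1} = (1 + 3/5z)y_n
  R(z) = (1 + 3/5z)/(1 − 2/5z).

Boundary: |R(x)|=1, x<0.
x=-0.3: |R|=0.7321
R=−1: 1+3/5x = −1+2/5x ⇒ -1/5x=2 ⇒ x=2/(-1/5)=-10.0000
Confirm numerically:
  x=-9.979: |R|=0.99916 <1
  x=-9.668: |R|=0.98636 <1
  x=-8.709: |R|=0.94241 <1
  x=-8.252: |R|=0.91871 <1
  x=-10.475: |R|=1.01830 >1
  x=-10.278: |R|=1.01088 >1
  x=-10.230: |R|=1.00903 >1
Stable set (-10.0000, 0).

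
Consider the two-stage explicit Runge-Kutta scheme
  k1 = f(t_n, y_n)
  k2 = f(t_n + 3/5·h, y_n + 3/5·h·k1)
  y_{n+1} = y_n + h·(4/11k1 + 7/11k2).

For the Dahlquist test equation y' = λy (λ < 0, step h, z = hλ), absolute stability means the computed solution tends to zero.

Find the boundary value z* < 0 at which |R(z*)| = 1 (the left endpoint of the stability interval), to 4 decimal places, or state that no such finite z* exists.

With y'=λy (z=hλ):
  k1=λy_n ⇒ h·k1=z·y_n;  k2=λ(1+3/5z)y_n ⇒ h·k2=z(1+3/5z)y_n
  y_{n+1}/y_n = 1 + 4/11z + 7/11z(1+3/5z) = 1 + z + 21/55z²
  so R(z) = 1 + z + 21/55z².

Solve |R(x)|<1 on ℝ⁻.
x=-0.57: |R|=0.5541
R=1: x+21/55x²=0 ⇒ x=−55/21=-2.6190; min R=1−1/(4·21/55)=0.3452>−1
Confirm numerically:
  x=-2.403: |R|=0.80177 <1
  x=-2.342: |R|=0.75226 <1
  x=-1.956: |R|=0.50481 <1
  x=-1.650: |R|=0.38950 <1
  x=-2.976: |R|=1.40560 >1
  x=-2.949: |R|=1.37152 >1
Interval (-2.6190, 0).

left endpoint -2.6190.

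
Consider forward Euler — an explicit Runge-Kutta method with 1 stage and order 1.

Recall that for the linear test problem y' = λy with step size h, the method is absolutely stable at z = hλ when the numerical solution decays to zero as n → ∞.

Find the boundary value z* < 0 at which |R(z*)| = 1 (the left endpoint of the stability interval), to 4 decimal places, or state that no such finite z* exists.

left endpoint -2.0000.

With y'=λy (z=hλ):
  order 1, 1-stage ⇒ R(z)=1+z
  (e.g. R(-1.41)=-0.41000, |R|=0.41000)

Find x<0 with |R(x)|<1.
x=-1.41: |R|=0.4100
|R(-2.25)|=1.2500 |R(-1.82)|=0.8200 |R(-1.77)|=0.7700
Bisect:
  x_lo=-2.4478 |R|=1.4478  x_hi=-0.3969 |R|=0.6031
  mid=-1.42235 |R|=0.42235 →hi
  mid=-1.93510 |R|=0.93510 →hi
  mid=-2.19147 |R|=1.19147 →lo
  mid=-2.06328 |R|=1.06328 →lo
  mid=-1.99919 |R|=0.99919 →hi
  mid=-2.03123 |R|=1.03123 →lo
  mid=-2.01521 |R|=1.01521 →lo
  mid=-2.00720 |R|=1.00720 →lo
  ...
  [-2.00006,-1.99994] ⇒ x*=-2.0000
So |R|<1 on (-2.0000, 0).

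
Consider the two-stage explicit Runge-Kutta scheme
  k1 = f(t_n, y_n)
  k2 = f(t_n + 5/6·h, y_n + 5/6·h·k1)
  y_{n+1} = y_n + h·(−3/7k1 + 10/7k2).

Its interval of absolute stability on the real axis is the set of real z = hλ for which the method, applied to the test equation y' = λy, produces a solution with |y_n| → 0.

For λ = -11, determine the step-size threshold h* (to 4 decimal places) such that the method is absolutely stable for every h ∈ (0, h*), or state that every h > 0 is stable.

Test eqn y'=λy, z=hλ:
  k1=λy_n ⇒ h·k1=z·y_n;  k2=λ(1+5/6z)y_n ⇒ h·k2=z(1+5/6z)y_n
  y_{n+1}/y_n = 1 − 3/7z + 10/7z(1+5/6z) = 1 + z + 25/21z²
  so R(z) = 1 + z + 25/21z².

Solve |R(x)|<1 on ℝ⁻.
x=-0.94: |R|=1.1119
R=1: x+25/21x²=0 ⇒ x=−21/25=-0.8400; min R=1−1/(4·25/21)=0.7900>−1
Confirm numerically:
  x=-0.747: |R|=0.91730 <1
  x=-0.694: |R|=0.87938 <1
  x=-0.643: |R|=0.84920 <1
  x=-0.463: |R|=0.79220 <1
  x=-1.374: |R|=1.87347 >1
  x=-1.360: |R|=1.84190 >1
  x=-1.281: |R|=1.67252 >1
So |R|<1 on (-0.8400, 0).

(-0.8400,0); λ=-11 ⇒ h* = (21/25)/11 = 0.0764.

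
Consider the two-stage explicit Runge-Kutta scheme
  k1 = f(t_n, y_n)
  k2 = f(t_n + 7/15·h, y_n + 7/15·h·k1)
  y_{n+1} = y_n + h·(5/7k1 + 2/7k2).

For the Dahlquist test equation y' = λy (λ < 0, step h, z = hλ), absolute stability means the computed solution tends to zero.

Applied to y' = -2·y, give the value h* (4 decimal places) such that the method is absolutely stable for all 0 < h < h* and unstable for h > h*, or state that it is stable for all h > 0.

(-7.5000,0); λ=-2 ⇒ h* = (15/2)/2 = 3.7500.

Test eqn y'=λy, z=hλ:
  k1=λy_n ⇒ h·k1=z·y_n;  k2=λ(1+7/15z)y_n ⇒ h·k2=z(1+7/15z)y_n
  y_{n+1}/y_n = 1 + 5/7z + 2/7z(1+7/15z) = 1 + z + 2/15z²
  ⇒ R(z) = 1 + z + 2/15z².

Solve |R(x)|<1 on ℝ⁻.
x=-0.65: |R|=0.4063
R=1: x+2/15x²=0 ⇒ x=−15/2=-7.5000; min R=1−1/(4·2/15)=-0.8750>−1
Confirm numerically:
  x=-7.327: |R|=0.83099 <1
  x=-3.989: |R|=0.86738 <1
  x=-3.390: |R|=0.85772 <1
  x=-7.782: |R|=1.29260 >1
  x=-7.707: |R|=1.21271 >1
So |R|<1 on (-7.5000, 0).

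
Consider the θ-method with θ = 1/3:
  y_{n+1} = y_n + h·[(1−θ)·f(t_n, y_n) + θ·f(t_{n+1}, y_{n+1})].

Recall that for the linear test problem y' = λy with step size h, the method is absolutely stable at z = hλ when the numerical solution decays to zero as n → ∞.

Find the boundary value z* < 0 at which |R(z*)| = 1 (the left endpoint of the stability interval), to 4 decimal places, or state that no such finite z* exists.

z* = -6.0000.

On y'=λy, z=hλ:
  y_{n+1} = y_n + z·[2/3·y_n + 1/3·y_{n+1}] ⇒ (1 − 1/3z)y_{n+1} = (1 + 2/3z)y_n
  Hence R(z) = (1 + 2/3z)/(1 − 1/3z).

Boundary: |R(x)|=1, x<0.
x=-0.91: |R|=0.3018
R=−1: 1+2/3x = −1+1/3x ⇒ -1/3x=2 ⇒ x=2/(-1/3)=-6.0000
Confirm numerically:
  x=-5.775: |R|=0.97436 <1
  x=-4.267: |R|=0.76152 <1
  x=-3.864: |R|=0.68881 <1
  x=-3.007: |R|=0.50175 <1
  x=-6.121: |R|=1.01327 >1
  x=-6.082: |R|=1.00903 >1
  x=-6.052: |R|=1.00574 >1
Stable set (-6.0000, 0).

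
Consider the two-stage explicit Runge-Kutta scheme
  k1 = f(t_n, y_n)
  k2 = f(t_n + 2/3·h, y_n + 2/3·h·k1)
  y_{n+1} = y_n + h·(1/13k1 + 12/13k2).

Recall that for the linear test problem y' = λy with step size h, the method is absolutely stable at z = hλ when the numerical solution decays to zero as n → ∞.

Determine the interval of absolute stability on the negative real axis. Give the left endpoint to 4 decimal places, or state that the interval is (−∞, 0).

z∈(-1.6250,0).

Set f=λy, z=hλ:
  k1=λy_n ⇒ h·k1=z·y_n;  k2=λ(1+2/3z)y_n ⇒ h·k2=z(1+2/3z)y_n
  y_{n+1}/y_n = 1 + 1/13z + 12/13z(1+2/3z) = 1 + z + 8/13z²
  R(z) = 1 + z + 8/13z².

Boundary: |R(x)|=1, x<0.
x=-0.64: |R|=0.6121
R=1: x+8/13x²=0 ⇒ x=−13/8=-1.6250; min R=1−1/(4·8/13)=0.5938>−1
Confirm numerically:
  x=-1.509: |R|=0.89228 <1
  x=-1.187: |R|=0.68006 <1
  x=-1.035: |R|=0.62422 <1
  x=-2.095: |R|=1.60594 >1
  x=-2.062: |R|=1.55452 >1
Stable set (-1.6250, 0).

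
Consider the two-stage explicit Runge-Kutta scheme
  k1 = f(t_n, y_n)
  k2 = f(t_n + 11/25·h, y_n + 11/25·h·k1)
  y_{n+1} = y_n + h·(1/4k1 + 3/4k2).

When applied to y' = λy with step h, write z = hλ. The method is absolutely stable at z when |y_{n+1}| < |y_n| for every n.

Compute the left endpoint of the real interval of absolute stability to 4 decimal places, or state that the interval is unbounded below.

z* = -3.0303.

Test eqn y'=λy, z=hλ:
  k1=λy_n ⇒ h·k1=z·y_n;  k2=λ(1+11/25z)y_n ⇒ h·k2=z(1+11/25z)y_n
  y_{n+1}/y_n = 1 + 1/4z + 3/4z(1+11/25z) = 1 + z + 33/100z²
  Hence R(z) = 1 + z + 33/100z².

Find x<0 with |R(x)|<1.
x=-1.03: |R|=0.3201
R=1: x+33/100x²=0 ⇒ x=−100/33=-3.0303; min R=1−1/(4·33/100)=0.2424>−1
Confirm numerically:
  x=-2.852: |R|=0.83219 <1
  x=-1.702: |R|=0.25395 <1
  x=-1.369: |R|=0.24947 <1
  x=-3.541: |R|=1.59676 >1
  x=-3.145: |R|=1.11904 >1
Interval (-3.0303, 0).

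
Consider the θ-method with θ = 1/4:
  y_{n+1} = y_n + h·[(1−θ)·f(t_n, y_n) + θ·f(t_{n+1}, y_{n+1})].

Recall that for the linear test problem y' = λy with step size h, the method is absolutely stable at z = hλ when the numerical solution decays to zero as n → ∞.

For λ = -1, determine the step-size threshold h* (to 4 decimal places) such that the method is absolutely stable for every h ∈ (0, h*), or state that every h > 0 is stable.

Test eqn y'=λy, z=hλ:
  y_{n+1} = y_n + z·[3/4·y_n + 1/4·y_{n+1}] ⇒ (1 − 1/4z)y_{n+1} = (1 + 3/4z)y_n
  Hence R(z) = (1 + 3/4z)/(1 − 1/4z).

Boundary: |R(x)|=1, x<0.
x=-1.17: |R|=0.0948
R=−1: 1+3/4x = −1+1/4x ⇒ -1/2x=2 ⇒ x=2/(-1/2)=-4.0000
Confirm numerically:
  x=-3.758: |R|=0.93761 <1
  x=-2.134: |R|=0.39159 <1
  x=-1.926: |R|=0.30003 <1
  x=-1.835: |R|=0.25793 <1
  x=-4.593: |R|=1.13802 >1
  x=-4.515: |R|=1.12096 >1
  x=-4.154: |R|=1.03777 >1
Stable set (-4.0000, 0).

(-4.0000,0); λ=-1 ⇒ h* = (4)/1 = 4.0000.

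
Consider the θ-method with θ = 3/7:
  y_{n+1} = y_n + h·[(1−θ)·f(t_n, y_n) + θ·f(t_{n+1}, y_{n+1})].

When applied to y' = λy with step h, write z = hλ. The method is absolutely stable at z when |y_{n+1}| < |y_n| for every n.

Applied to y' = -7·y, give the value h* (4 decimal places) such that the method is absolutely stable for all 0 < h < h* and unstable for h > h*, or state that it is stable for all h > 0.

On y'=λy, z=hλ:
  y_{n+1} = y_n + z·[4/7·y_n + 3/7·y_{n+1}] ⇒ (1 − 3/7z)y_{n+1} = (1 + 4/7z)y_n
  R(z) = (1 + 4/7z)/(1 − 3/7z).

Boundary: |R(x)|=1, x<0.
x=-0.86: |R|=0.3716
R=−1: 1+4/7x = −1+3/7x ⇒ -1/7x=2 ⇒ x=2/(-1/7)=-14.0000
Confirm numerically:
  x=-11.034: |R|=0.92604 <1
  x=-9.351: |R|=0.86737 <1
  x=-8.781: |R|=0.84348 <1
  x=-14.562: |R|=1.01109 >1
  x=-14.441: |R|=1.00876 >1
So |R|<1 on (-14.0000, 0).

(-14.0000,0); λ=-7 ⇒ h* = (14)/7 = 2.0000.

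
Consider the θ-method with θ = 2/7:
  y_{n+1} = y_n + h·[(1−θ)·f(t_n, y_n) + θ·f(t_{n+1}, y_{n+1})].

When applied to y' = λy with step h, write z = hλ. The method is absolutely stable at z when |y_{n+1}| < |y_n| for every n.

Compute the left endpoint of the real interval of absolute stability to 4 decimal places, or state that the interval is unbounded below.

left endpoint -4.6667.

Set f=λy, z=hλ:
  y_{n+1} = y_n + z·[5/7·y_n + 2/7·y_{n+1}] ⇒ (1 − 2/7z)y_{n+1} = (1 + 5/7z)y_n
  so R(z) = (1 + 5/7z)/(1 − 2/7z).

Need |R(x)|<1, x<0.
x=-1.58: |R|=0.0886
R=−1: 1+5/7x = −1+2/7x ⇒ -3/7x=2 ⇒ x=2/(-3/7)=-4.6667
Confirm numerically:
  x=-4.476: |R|=0.96414 <1
  x=-3.948: |R|=0.85526 <1
  x=-3.096: |R|=0.64281 <1
  x=-2.929: |R|=0.59457 <1
  x=-5.213: |R|=1.09405 >1
  x=-5.212: |R|=1.09389 >1
Stable set (-4.6667, 0).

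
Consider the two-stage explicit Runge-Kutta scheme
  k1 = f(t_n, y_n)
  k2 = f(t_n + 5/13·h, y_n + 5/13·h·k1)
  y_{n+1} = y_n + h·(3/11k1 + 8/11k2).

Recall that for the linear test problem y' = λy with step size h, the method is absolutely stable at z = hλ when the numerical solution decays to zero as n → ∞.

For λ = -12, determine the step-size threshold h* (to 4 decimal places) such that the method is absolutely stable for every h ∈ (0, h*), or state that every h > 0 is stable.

Set f=λy, z=hλ:
  k1=λy_n ⇒ h·k1=z·y_n;  k2=λ(1+5/13z)y_n ⇒ h·k2=z(1+5/13z)y_n
  y_{n+1}/y_n = 1 + 3/11z + 8/11z(1+5/13z) = 1 + z + 40/143z²
  ⇒ R(z) = 1 + z + 40/143z².

Need |R(x)|<1, x<0.
x=-0.4: |R|=0.6448
R=1: x+40/143x²=0 ⇒ x=−143/40=-3.5750; min R=1−1/(4·40/143)=0.1062>−1
Confirm numerically:
  x=-3.269: |R|=0.72019 <1
  x=-2.294: |R|=0.17801 <1
  x=-1.724: |R|=0.10738 <1
  x=-3.706: |R|=1.13580 >1
  x=-3.705: |R|=1.13473 >1
  x=-3.596: |R|=1.02112 >1
So |R|<1 on (-3.5750, 0).

(-3.5750,0); λ=-12 ⇒ h* = (143/40)/12 = 0.2979.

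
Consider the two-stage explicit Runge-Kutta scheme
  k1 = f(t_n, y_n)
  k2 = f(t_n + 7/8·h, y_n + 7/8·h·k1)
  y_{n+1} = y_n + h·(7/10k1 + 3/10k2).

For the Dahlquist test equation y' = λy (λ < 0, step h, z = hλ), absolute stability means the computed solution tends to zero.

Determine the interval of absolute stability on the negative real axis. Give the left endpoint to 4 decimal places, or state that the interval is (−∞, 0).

With y'=λy (z=hλ):
  k1=λy_n ⇒ h·k1=z·y_n;  k2=λ(1+7/8z)y_n ⇒ h·k2=z(1+7/8z)y_n
  y_{n+1}/y_n = 1 + 7/10z + 3/10z(1+7/8z) = 1 + z + 21/80z²
  ⇒ R(z) = 1 + z + 21/80z².

Boundary: |R(x)|=1, x<0.
x=-0.84: |R|=0.3452
R=1: x+21/80x²=0 ⇒ x=−80/21=-3.8095; min R=1−1/(4·21/80)=0.0476>−1
Confirm numerically:
  x=-3.595: |R|=0.79756 <1
  x=-2.963: |R|=0.34158 <1
  x=-1.765: |R|=0.05275 <1
  x=-4.306: |R|=1.56118 >1
  x=-4.264: |R|=1.50870 >1
Interval (-3.8095, 0).

z∈(-3.8095,0).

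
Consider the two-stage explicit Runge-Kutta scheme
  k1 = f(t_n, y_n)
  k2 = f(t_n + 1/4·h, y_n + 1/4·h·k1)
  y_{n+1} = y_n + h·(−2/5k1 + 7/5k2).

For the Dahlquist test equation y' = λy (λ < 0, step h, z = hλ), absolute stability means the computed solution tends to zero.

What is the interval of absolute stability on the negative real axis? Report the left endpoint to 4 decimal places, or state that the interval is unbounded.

Set f=λy, z=hλ:
  k1=λy_n ⇒ h·k1=z·y_n;  k2=λ(1+1/4z)y_n ⇒ h·k2=z(1+1/4z)y_n
  y_{n+1}/y_n = 1 − 2/5z + 7/5z(1+1/4z) = 1 + z + 7/20z²
  so R(z) = 1 + z + 7/20z².

Need |R(x)|<1, x<0.
x=-1.43: |R|=0.2857
R=1: x+7/20x²=0 ⇒ x=−20/7=-2.8571; min R=1−1/(4·7/20)=0.2857>−1
Confirm numerically:
  x=-2.784: |R|=0.92873 <1
  x=-2.686: |R|=0.83911 <1
  x=-2.145: |R|=0.46536 <1
  x=-1.834: |R|=0.34324 <1
  x=-3.364: |R|=1.59677 >1
  x=-3.199: |R|=1.38276 >1
  x=-3.189: |R|=1.37040 >1
So |R|<1 on (-2.8571, 0).

(-2.8571, 0).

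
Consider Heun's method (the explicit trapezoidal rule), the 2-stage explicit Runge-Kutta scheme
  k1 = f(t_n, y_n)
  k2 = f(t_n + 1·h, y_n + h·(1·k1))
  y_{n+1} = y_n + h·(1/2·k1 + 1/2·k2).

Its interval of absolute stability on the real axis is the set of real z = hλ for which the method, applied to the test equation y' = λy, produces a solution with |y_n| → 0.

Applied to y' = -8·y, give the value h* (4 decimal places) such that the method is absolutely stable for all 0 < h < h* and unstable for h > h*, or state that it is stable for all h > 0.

With y'=λy (z=hλ):
  order 2, 2-stage ⇒ R(z)=1+z+z^2/2
  (e.g. R(-0.36)=0.70480, |R|=0.70480)

Boundary: |R(x)|=1, x<0.
x=-0.36: |R|=0.7048
|R(-2.32)|=1.3712 |R(-1.89)|=0.8960 |R(-0.88)|=0.5072
Bisect:
  x_lo=-2.8610 |R|=2.2317  x_hi=-0.2227 |R|=0.8021
  mid=-1.54187 |R|=0.64681 →hi
  mid=-2.20145 |R|=1.22175 →lo
  mid=-1.87166 |R|=0.87990 →hi
  mid=-2.03656 |R|=1.03723 →lo
  mid=-1.95411 |R|=0.95516 →hi
  mid=-1.99533 |R|=0.99535 →hi
  mid=-2.01595 |R|=1.01607 →lo
  mid=-2.00564 |R|=1.00566 →lo
  mid=-2.00049 |R|=1.00049 →lo
  ...
  [-2.00000,-1.99984] ⇒ x*=-2.0000
Interval (-2.0000, 0).

(-2.0000,0); λ=-8 ⇒ h* = 0.2500.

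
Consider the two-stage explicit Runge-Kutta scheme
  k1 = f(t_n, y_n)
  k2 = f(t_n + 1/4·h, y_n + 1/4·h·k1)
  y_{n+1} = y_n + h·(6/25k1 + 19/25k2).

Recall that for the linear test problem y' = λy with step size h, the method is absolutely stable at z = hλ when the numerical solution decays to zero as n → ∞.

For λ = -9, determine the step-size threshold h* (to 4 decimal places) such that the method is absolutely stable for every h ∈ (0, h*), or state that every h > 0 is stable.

(-5.2632,0); λ=-9 ⇒ h* = (100/19)/9 = 0.5848.

With y'=λy (z=hλ):
  k1=λy_n ⇒ h·k1=z·y_n;  k2=λ(1+1/4z)y_n ⇒ h·k2=z(1+1/4z)y_n
  y_{n+1}/y_n = 1 + 6/25z + 19/25z(1+1/4z) = 1 + z + 19/100z²
  ⇒ R(z) = 1 + z + 19/100z².

Solve |R(x)|<1 on ℝ⁻.
x=-0.55: |R|=0.5075
R=1: x+19/100x²=0 ⇒ x=−100/19=-5.2632; min R=1−1/(4·19/100)=-0.3158>−1
Confirm numerically:
  x=-5.125: |R|=0.86547 <1
  x=-4.437: |R|=0.30352 <1
  x=-3.783: |R|=0.06389 <1
  x=-3.031: |R|=0.28548 <1
  x=-5.815: |R|=1.60970 >1
  x=-5.537: |R|=1.28809 >1
  x=-5.345: |R|=1.08311 >1
So |R|<1 on (-5.2632, 0).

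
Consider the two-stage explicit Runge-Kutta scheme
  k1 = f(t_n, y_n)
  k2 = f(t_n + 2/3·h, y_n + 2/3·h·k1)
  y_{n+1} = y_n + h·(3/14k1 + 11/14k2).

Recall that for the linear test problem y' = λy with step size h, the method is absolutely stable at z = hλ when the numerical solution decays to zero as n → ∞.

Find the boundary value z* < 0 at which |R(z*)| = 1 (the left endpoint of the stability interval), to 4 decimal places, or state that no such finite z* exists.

left endpoint -1.9091.

On y'=λy, z=hλ:
  k1=λy_n ⇒ h·k1=z·y_n;  k2=λ(1+2/3z)y_n ⇒ h·k2=z(1+2/3z)y_n
  y_{n+1}/y_n = 1 + 3/14z + 11/14z(1+2/3z) = 1 + z + 11/21z²
  so R(z) = 1 + z + 11/21z².

Solve |R(x)|<1 on ℝ⁻.
x=-0.73: |R|=0.5491
R=1: x+11/21x²=0 ⇒ x=−21/11=-1.9091; min R=1−1/(4·11/21)=0.5227>−1
Confirm numerically:
  x=-1.516: |R|=0.68785 <1
  x=-1.248: |R|=0.56784 <1
  x=-1.206: |R|=0.55585 <1
  x=-2.215: |R|=1.35493 >1
  x=-2.125: |R|=1.24033 >1
  x=-2.044: |R|=1.14444 >1
Interval (-1.9091, 0).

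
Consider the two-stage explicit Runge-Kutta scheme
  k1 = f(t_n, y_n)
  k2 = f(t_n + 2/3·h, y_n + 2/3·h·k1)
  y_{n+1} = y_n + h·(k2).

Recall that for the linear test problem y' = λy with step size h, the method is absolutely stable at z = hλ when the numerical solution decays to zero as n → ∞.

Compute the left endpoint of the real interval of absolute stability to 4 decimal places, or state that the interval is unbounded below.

Test eqn y'=λy, z=hλ:
  k1=λy_n ⇒ h·k1=z·y_n;  k2=λ(1+2/3z)y_n ⇒ h·k2=z(1+2/3z)y_n
  y_{n+1}/y_n = 1 + z(1+2/3z) = 1 + z + 2/3z²
  Hence R(z) = 1 + z + 2/3z².

Boundary: |R(x)|=1, x<0.
x=-1.67: |R|=1.1893
R=1: x+2/3x²=0 ⇒ x=−3/2=-1.5000; min R=1−1/(4·2/3)=0.6250>−1
Confirm numerically:
  x=-1.021: |R|=0.67396 <1
  x=-0.961: |R|=0.65468 <1
  x=-0.720: |R|=0.62560 <1
  x=-0.637: |R|=0.63351 <1
  x=-1.892: |R|=1.49444 >1
  x=-1.834: |R|=1.40837 >1
  x=-1.614: |R|=1.12266 >1
So |R|<1 on (-1.5000, 0).

left endpoint -1.5000.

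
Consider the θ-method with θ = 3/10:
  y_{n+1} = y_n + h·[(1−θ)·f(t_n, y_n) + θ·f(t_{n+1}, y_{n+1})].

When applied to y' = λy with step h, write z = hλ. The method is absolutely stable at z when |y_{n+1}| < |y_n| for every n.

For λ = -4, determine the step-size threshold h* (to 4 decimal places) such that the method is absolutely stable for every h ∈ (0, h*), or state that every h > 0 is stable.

On y'=λy, z=hλ:
  y_{n+1} = y_n + z·[7/10·y_n + 3/10·y_{n+1}] ⇒ (1 − 3/10z)y_{n+1} = (1 + 7/10z)y_n
  ⇒ R(z) = (1 + 7/10z)/(1 − 3/10z).

Need |R(x)|<1, x<0.
x=-1.5: |R|=0.0345
R=−1: 1+7/10x = −1+3/10x ⇒ -2/5x=2 ⇒ x=2/(-2/5)=-5.0000
Confirm numerically:
  x=-4.692: |R|=0.94883 <1
  x=-3.625: |R|=0.73653 <1
  x=-3.150: |R|=0.61954 <1
  x=-5.312: |R|=1.04812 >1
  x=-5.151: |R|=1.02373 >1
  x=-5.079: |R|=1.01252 >1
Interval (-5.0000, 0).

(-5.0000,0); λ=-4 ⇒ h* = (5)/4 = 1.2500.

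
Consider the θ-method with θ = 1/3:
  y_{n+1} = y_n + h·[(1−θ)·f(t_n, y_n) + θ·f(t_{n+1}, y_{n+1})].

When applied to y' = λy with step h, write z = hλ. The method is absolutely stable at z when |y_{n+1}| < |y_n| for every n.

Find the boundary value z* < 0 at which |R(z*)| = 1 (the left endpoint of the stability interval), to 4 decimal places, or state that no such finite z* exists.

z* = -6.0000.

With y'=λy (z=hλ):
  y_{n+1} = y_n + z·[2/3·y_n + 1/3·y_{n+1}] ⇒ (1 − 1/3z)y_{n+1} = (1 + 2/3z)y_n
  so R(z) = (1 + 2/3z)/(1 − 1/3z).

Find x<0 with |R(x)|<1.
x=-0.88: |R|=0.3196
R=−1: 1+2/3x = −1+1/3x ⇒ -1/3x=2 ⇒ x=2/(-1/3)=-6.0000
Confirm numerically:
  x=-4.705: |R|=0.83193 <1
  x=-4.298: |R|=0.76679 <1
  x=-4.238: |R|=0.75656 <1
  x=-3.595: |R|=0.63533 <1
  x=-6.594: |R|=1.06191 >1
  x=-6.488: |R|=1.05143 >1
  x=-6.446: |R|=1.04722 >1
So |R|<1 on (-6.0000, 0).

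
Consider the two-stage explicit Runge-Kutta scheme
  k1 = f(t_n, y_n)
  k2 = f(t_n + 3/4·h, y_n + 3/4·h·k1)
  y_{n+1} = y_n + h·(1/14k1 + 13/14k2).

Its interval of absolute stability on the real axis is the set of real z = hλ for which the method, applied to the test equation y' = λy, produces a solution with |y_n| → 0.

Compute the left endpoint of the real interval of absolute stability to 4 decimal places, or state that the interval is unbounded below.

z* = -1.4359.

With y'=λy (z=hλ):
  k1=λy_n ⇒ h·k1=z·y_n;  k2=λ(1+3/4z)y_n ⇒ h·k2=z(1+3/4z)y_n
  y_{n+1}/y_n = 1 + 1/14z + 13/14z(1+3/4z) = 1 + z + 39/56z²
  ⇒ R(z) = 1 + z + 39/56z².

Solve |R(x)|<1 on ℝ⁻.
x=-1.03: |R|=0.7088
R=1: x+39/56x²=0 ⇒ x=−56/39=-1.4359; min R=1−1/(4·39/56)=0.6410>−1
Confirm numerically:
  x=-1.161: |R|=0.77773 <1
  x=-1.141: |R|=0.76567 <1
  x=-0.820: |R|=0.64828 <1
  x=-2.006: |R|=1.79645 >1
  x=-1.495: |R|=1.06154 >1
Interval (-1.4359, 0).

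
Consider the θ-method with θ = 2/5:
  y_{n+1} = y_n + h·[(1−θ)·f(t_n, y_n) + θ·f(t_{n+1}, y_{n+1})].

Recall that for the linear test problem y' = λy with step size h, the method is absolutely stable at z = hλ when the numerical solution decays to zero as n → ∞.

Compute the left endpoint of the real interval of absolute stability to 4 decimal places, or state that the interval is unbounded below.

Test eqn y'=λy, z=hλ:
  y_{n+1} = y_n + z·[3/5·y_n + 2/5·y_{n+1}] ⇒ (1 − 2/5z)y_{n+1} = (1 + 3/5z)y_n
  so R(z) = (1 + 3/5z)/(1 − 2/5z).

Need |R(x)|<1, x<0.
x=-1.44: |R|=0.0863
R=−1: 1+3/5x = −1+2/5x ⇒ -1/5x=2 ⇒ x=2/(-1/5)=-10.0000
Confirm numerically:
  x=-6.943: |R|=0.83813 <1
  x=-6.700: |R|=0.82065 <1
  x=-5.599: |R|=0.72830 <1
  x=-10.504: |R|=1.01938 >1
  x=-10.257: |R|=1.01007 >1
So |R|<1 on (-10.0000, 0).

left endpoint -10.0000.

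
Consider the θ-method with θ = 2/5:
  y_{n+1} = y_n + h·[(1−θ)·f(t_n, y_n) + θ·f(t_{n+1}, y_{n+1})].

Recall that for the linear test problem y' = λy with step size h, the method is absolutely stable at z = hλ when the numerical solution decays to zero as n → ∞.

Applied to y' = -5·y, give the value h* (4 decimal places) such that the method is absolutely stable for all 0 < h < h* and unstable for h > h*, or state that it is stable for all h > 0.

(-10.0000,0); λ=-5 ⇒ h* = (10)/5 = 2.0000.

Set f=λy, z=hλ:
  y_{n+1} = y_n + z·[3/5·y_n + 2/5·y_{n+1}] ⇒ (1 − 2/5z)y_{n+1} = (1 + 3/5z)y_n
  R(z) = (1 + 3/5z)/(1 − 2/5z).

Solve |R(x)|<1 on ℝ⁻.
x=-0.95: |R|=0.3116
R=−1: 1+3/5x = −1+2/5x ⇒ -1/5x=2 ⇒ x=2/(-1/5)=-10.0000
Confirm numerically:
  x=-8.628: |R|=0.93835 <1
  x=-8.546: |R|=0.93418 <1
  x=-8.054: |R|=0.90781 <1
  x=-5.657: |R|=0.73379 <1
  x=-10.248: |R|=1.00973 >1
  x=-10.216: |R|=1.00849 >1
  x=-10.189: |R|=1.00745 >1
Interval (-10.0000, 0).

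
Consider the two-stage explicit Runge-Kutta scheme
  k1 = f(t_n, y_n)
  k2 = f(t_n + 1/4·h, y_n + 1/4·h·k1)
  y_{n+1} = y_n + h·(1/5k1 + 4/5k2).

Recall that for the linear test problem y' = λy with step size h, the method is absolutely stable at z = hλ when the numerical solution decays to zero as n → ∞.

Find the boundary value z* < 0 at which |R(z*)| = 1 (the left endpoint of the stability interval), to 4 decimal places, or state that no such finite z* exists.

Test eqn y'=λy, z=hλ:
  k1=λy_n ⇒ h·k1=z·y_n;  k2=λ(1+1/4z)y_n ⇒ h·k2=z(1+1/4z)y_n
  y_{n+1}/y_n = 1 + 1/5z + 4/5z(1+1/4z) = 1 + z + 1/5z²
  ⇒ R(z) = 1 + z + 1/5z².

Need |R(x)|<1, x<0.
x=-1.33: |R|=0.0238
R=1: x+1/5x²=0 ⇒ x=−5=-5.0000; min R=1−1/(4·1/5)=-0.2500>−1
Confirm numerically:
  x=-4.743: |R|=0.75621 <1
  x=-3.214: |R|=0.14804 <1
  x=-2.742: |R|=0.23829 <1
  x=-5.338: |R|=1.36085 >1
  x=-5.254: |R|=1.26690 >1
Interval (-5.0000, 0).

left endpoint -5.0000.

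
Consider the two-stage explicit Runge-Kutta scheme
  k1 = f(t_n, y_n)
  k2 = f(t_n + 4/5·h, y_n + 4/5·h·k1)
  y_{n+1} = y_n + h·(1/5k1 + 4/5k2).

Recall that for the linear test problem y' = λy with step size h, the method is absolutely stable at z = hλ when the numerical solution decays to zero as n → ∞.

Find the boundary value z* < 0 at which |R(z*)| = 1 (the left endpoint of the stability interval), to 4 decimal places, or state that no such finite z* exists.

z* = -1.5625.

With y'=λy (z=hλ):
  k1=λy_n ⇒ h·k1=z·y_n;  k2=λ(1+4/5z)y_n ⇒ h·k2=z(1+4/5z)y_n
  y_{n+1}/y_n = 1 + 1/5z + 4/5z(1+4/5z) = 1 + z + 16/25z²
  R(z) = 1 + z + 16/25z².

Need |R(x)|<1, x<0.
x=-0.69: |R|=0.6147
R=1: x+16/25x²=0 ⇒ x=−25/16=-1.5625; min R=1−1/(4·16/25)=0.6094>−1
Confirm numerically:
  x=-1.294: |R|=0.77764 <1
  x=-1.191: |R|=0.71683 <1
  x=-1.045: |R|=0.65390 <1
  x=-0.793: |R|=0.60946 <1
  x=-1.899: |R|=1.40897 >1
  x=-1.800: |R|=1.27360 >1
Stable set (-1.5625, 0).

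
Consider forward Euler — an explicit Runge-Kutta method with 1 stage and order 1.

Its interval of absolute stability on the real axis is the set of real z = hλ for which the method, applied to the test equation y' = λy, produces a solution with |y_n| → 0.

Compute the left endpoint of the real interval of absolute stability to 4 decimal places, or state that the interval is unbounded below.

z* = -2.0000.

On y'=λy, z=hλ:
  order 1, 1-stage ⇒ R(z)=1+z
  (e.g. R(-0.71)=0.29000, |R|=0.29000)

Find x<0 with |R(x)|<1.
x=-0.71: |R|=0.2900
|R(-2.24)|=1.2400 |R(-1.84)|=0.8400
Bisect:
  x_lo=-2.6638 |R|=1.6638  x_hi=-0.1582 |R|=0.8418
  mid=-1.41100 |R|=0.41100 →hi
  mid=-2.03738 |R|=1.03738 →lo
  mid=-1.72419 |R|=0.72419 →hi
  mid=-1.88079 |R|=0.88079 →hi
  mid=-1.95909 |R|=0.95909 →hi
  mid=-1.99823 |R|=0.99823 →hi
  mid=-2.01781 |R|=1.01781 →lo
  mid=-2.00802 |R|=1.00802 →lo
  mid=-2.00313 |R|=1.00313 →lo
  mid=-2.00068 |R|=1.00068 →lo
  ...
  [-2.00007,-1.99992] ⇒ x*=-2.0000
Interval (-2.0000, 0).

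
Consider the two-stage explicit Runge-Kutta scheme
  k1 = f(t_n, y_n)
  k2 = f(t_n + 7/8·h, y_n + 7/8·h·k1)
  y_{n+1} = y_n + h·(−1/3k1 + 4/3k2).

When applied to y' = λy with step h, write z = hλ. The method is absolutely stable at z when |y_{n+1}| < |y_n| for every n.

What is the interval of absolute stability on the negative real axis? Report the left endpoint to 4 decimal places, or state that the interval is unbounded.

With y'=λy (z=hλ):
  k1=λy_n ⇒ h·k1=z·y_n;  k2=λ(1+7/8z)y_n ⇒ h·k2=z(1+7/8z)y_n
  y_{n+1}/y_n = 1 − 1/3z + 4/3z(1+7/8z) = 1 + z + 7/6z²
  ⇒ R(z) = 1 + z + 7/6z².

Boundary: |R(x)|=1, x<0.
x=-1.07: |R|=1.2657
R=1: x+7/6x²=0 ⇒ x=−6/7=-0.8571; min R=1−1/(4·7/6)=0.7857>−1
Confirm numerically:
  x=-0.611: |R|=0.82454 <1
  x=-0.571: |R|=0.80938 <1
  x=-0.424: |R|=0.78574 <1
  x=-0.413: |R|=0.78600 <1
  x=-1.387: |R|=1.85740 >1
  x=-0.996: |R|=1.16135 >1
So |R|<1 on (-0.8571, 0).

z∈(-0.8571,0).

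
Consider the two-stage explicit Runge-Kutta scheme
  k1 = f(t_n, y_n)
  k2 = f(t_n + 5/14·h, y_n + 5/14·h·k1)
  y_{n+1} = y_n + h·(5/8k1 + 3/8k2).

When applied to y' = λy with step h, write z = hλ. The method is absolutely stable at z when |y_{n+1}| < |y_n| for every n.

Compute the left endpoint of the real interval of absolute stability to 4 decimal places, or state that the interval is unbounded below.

z* = -7.4667.

Test eqn y'=λy, z=hλ:
  k1=λy_n ⇒ h·k1=z·y_n;  k2=λ(1+5/14z)y_n ⇒ h·k2=z(1+5/14z)y_n
  y_{n+1}/y_n = 1 + 5/8z + 3/8z(1+5/14z) = 1 + z + 15/112z²
  R(z) = 1 + z + 15/112z².

Need |R(x)|<1, x<0.
x=-1.54: |R|=0.2224
R=1: x+15/112x²=0 ⇒ x=−112/15=-7.4667; min R=1−1/(4·15/112)=-0.8667>−1
Confirm numerically:
  x=-6.716: |R|=0.32480 <1
  x=-6.648: |R|=0.27109 <1
  x=-3.281: |R|=0.83926 <1
  x=-7.646: |R|=1.18364 >1
  x=-7.629: |R|=1.16586 >1
  x=-7.592: |R|=1.12744 >1
So |R|<1 on (-7.4667, 0).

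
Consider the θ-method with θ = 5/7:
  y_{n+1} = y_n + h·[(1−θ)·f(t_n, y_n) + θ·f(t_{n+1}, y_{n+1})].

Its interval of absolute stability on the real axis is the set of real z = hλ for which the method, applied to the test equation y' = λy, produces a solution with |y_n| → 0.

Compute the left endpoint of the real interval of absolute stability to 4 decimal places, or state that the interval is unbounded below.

With y'=λy (z=hλ):
  y_{n+1} = y_n + z·[2/7·y_n + 5/7·y_{n+1}] ⇒ (1 − 5/7z)y_{n+1} = (1 + 2/7z)y_n
  ⇒ R(z) = (1 + 2/7z)/(1 − 5/7z).

Boundary: |R(x)|=1, x<0.
x=-1.46: |R|=0.2853
x=-2: |R|=0.1765
x=-10: |R|=0.2281
x=-100: |R|=0.3807
θ=5/7≥1/2 ⇒ |1+2/7x|<|1−5/7x| ∀x<0 ⇒ stable on all of ℝ⁻.

interval (−∞, 0).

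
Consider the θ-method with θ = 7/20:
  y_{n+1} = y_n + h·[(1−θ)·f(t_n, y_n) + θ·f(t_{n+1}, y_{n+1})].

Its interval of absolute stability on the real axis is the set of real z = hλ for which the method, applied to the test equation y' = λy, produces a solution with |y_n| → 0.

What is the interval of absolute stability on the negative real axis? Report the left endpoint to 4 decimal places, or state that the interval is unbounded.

(-6.6667, 0).

On y'=λy, z=hλ:
  y_{n+1} = y_n + z·[13/20·y_n + 7/20·y_{n+1}] ⇒ (1 − 7/20z)y_{n+1} = (1 + 13/20z)y_n
  ⇒ R(z) = (1 + 13/20z)/(1 − 7/20z).

Solve |R(x)|<1 on ℝ⁻.
x=-1.51: |R|=0.0121
R=−1: 1+13/20x = −1+7/20x ⇒ -3/10x=2 ⇒ x=2/(-3/10)=-6.6667
Confirm numerically:
  x=-6.506: |R|=0.98529 <1
  x=-6.262: |R|=0.96196 <1
  x=-3.338: |R|=0.53945 <1
  x=-7.061: |R|=1.03408 >1
  x=-6.860: |R|=1.01705 >1
Interval (-6.6667, 0).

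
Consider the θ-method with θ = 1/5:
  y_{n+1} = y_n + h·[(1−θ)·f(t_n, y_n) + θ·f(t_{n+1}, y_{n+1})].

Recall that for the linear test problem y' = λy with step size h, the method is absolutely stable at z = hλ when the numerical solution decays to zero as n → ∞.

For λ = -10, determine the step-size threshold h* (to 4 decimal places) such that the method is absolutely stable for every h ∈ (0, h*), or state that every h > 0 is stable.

With y'=λy (z=hλ):
  y_{n+1} = y_n + z·[4/5·y_n + 1/5·y_{n+1}] ⇒ (1 − 1/5z)y_{n+1} = (1 + 4/5z)y_n
  so R(z) = (1 + 4/5z)/(1 − 1/5z).

Boundary: |R(x)|=1, x<0.
x=-0.76: |R|=0.3403
R=−1: 1+4/5x = −1+1/5x ⇒ -3/5x=2 ⇒ x=2/(-3/5)=-3.3333
Confirm numerically:
  x=-3.028: |R|=0.88590 <1
  x=-2.392: |R|=0.61797 <1
  x=-2.324: |R|=0.58656 <1
  x=-1.989: |R|=0.42295 <1
  x=-3.877: |R|=1.18373 >1
  x=-3.741: |R|=1.13992 >1
  x=-3.520: |R|=1.06573 >1
So |R|<1 on (-3.3333, 0).

(-3.3333,0); λ=-10 ⇒ h* = (10/3)/10 = 0.3333.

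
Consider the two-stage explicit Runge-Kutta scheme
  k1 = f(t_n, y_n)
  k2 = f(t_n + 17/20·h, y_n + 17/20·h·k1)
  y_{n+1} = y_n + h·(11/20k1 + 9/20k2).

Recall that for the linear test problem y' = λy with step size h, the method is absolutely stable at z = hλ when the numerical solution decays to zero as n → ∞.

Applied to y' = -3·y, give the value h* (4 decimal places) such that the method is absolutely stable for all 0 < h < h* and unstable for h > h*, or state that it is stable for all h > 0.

Set f=λy, z=hλ:
  k1=λy_n ⇒ h·k1=z·y_n;  k2=λ(1+17/20z)y_n ⇒ h·k2=z(1+17/20z)y_n
  y_{n+1}/y_n = 1 + 11/20z + 9/20z(1+17/20z) = 1 + z + 153/400z²
  ⇒ R(z) = 1 + z + 153/400z².

Boundary: |R(x)|=1, x<0.
x=-0.73: |R|=0.4738
R=1: x+153/400x²=0 ⇒ x=−400/153=-2.6144; min R=1−1/(4·153/400)=0.3464>−1
Confirm numerically:
  x=-1.770: |R|=0.42833 <1
  x=-1.365: |R|=0.34768 <1
  x=-1.349: |R|=0.34707 <1
  x=-3.110: |R|=1.58958 >1
  x=-3.045: |R|=1.50155 >1
  x=-3.000: |R|=1.44250 >1
Interval (-2.6144, 0).

(-2.6144,0); λ=-3 ⇒ h* = (400/153)/3 = 0.8715.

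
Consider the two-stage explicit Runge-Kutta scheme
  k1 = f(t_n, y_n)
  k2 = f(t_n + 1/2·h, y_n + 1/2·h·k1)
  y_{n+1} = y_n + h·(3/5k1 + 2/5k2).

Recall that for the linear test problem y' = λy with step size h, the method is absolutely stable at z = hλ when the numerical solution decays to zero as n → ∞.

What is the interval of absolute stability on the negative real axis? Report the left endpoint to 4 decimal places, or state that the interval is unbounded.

On y'=λy, z=hλ:
  k1=λy_n ⇒ h·k1=z·y_n;  k2=λ(1+1/2z)y_n ⇒ h·k2=z(1+1/2z)y_n
  y_{n+1}/y_n = 1 + 3/5z + 2/5z(1+1/2z) = 1 + z + 1/5z²
  so R(z) = 1 + z + 1/5z².

Solve |R(x)|<1 on ℝ⁻.
x=-0.37: |R|=0.6574
R=1: x+1/5x²=0 ⇒ x=−5=-5.0000; min R=1−1/(4·1/5)=-0.2500>−1
Confirm numerically:
  x=-4.607: |R|=0.63789 <1
  x=-3.589: |R|=0.01282 <1
  x=-2.191: |R|=0.23090 <1
  x=-5.585: |R|=1.65345 >1
  x=-5.353: |R|=1.37792 >1
  x=-5.281: |R|=1.29679 >1
So |R|<1 on (-5.0000, 0).

(-5.0000, 0).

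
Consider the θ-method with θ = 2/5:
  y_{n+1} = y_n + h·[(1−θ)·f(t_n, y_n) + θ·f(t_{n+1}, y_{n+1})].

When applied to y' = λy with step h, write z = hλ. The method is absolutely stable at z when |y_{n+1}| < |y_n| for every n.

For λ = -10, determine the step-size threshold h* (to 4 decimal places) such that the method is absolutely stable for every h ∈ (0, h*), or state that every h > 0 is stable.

(-10.0000,0); λ=-10 ⇒ h* = (10)/10 = 1.0000.

With y'=λy (z=hλ):
  y_{n+1} = y_n + z·[3/5·y_n + 2/5·y_{n+1}] ⇒ (1 − 2/5z)y_{n+1} = (1 + 3/5z)y_n
  so R(z) = (1 + 3/5z)/(1 − 2/5z).

Boundary: |R(x)|=1, x<0.
x=-0.49: |R|=0.5903
R=−1: 1+3/5x = −1+2/5x ⇒ -1/5x=2 ⇒ x=2/(-1/5)=-10.0000
Confirm numerically:
  x=-9.285: |R|=0.96966 <1
  x=-8.299: |R|=0.92124 <1
  x=-4.436: |R|=0.59890 <1
  x=-10.277: |R|=1.01084 >1
  x=-10.123: |R|=1.00487 >1
Stable set (-10.0000, 0).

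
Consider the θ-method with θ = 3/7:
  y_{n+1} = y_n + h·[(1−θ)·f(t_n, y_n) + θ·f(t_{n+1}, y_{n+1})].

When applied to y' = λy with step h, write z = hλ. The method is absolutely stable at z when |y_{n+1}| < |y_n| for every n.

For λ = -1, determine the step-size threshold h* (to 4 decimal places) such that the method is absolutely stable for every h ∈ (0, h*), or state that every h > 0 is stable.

Set f=λy, z=hλ:
  y_{n+1} = y_n + z·[4/7·y_n + 3/7·y_{n+1}] ⇒ (1 − 3/7z)y_{n+1} = (1 + 4/7z)y_n
  R(z) = (1 + 4/7z)/(1 − 3/7z).

Need |R(x)|<1, x<0.
x=-1.45: |R|=0.1057
R=−1: 1+4/7x = −1+3/7x ⇒ -1/7x=2 ⇒ x=2/(-1/7)=-14.0000
Confirm numerically:
  x=-9.328: |R|=0.86645 <1
  x=-8.605: |R|=0.83559 <1
  x=-8.328: |R|=0.82266 <1
  x=-5.624: |R|=0.64913 <1
  x=-14.555: |R|=1.01095 >1
  x=-14.431: |R|=1.00857 >1
  x=-14.158: |R|=1.00319 >1
So |R|<1 on (-14.0000, 0).

(-14.0000,0); λ=-1 ⇒ h* = (14)/1 = 14.0000.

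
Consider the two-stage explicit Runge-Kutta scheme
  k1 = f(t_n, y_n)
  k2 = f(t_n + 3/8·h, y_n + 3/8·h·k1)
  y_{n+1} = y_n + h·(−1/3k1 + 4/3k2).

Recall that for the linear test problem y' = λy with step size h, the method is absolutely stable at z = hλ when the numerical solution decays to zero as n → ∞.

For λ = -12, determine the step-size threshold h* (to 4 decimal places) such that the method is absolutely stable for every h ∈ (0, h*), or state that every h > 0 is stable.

Test eqn y'=λy, z=hλ:
  k1=λy_n ⇒ h·k1=z·y_n;  k2=λ(1+3/8z)y_n ⇒ h·k2=z(1+3/8z)y_n
  y_{n+1}/y_n = 1 − 1/3z + 4/3z(1+3/8z) = 1 + z + 1/2z²
  ⇒ R(z) = 1 + z + 1/2z².

Need |R(x)|<1, x<0.
x=-0.82: |R|=0.5162
R=1: x+1/2x²=0 ⇒ x=−2=-2.0000; min R=1−1/(4·1/2)=0.5000>−1
Confirm numerically:
  x=-1.758: |R|=0.78728 <1
  x=-1.668: |R|=0.72311 <1
  x=-1.224: |R|=0.52509 <1
  x=-2.488: |R|=1.60707 >1
  x=-2.379: |R|=1.45082 >1
  x=-2.035: |R|=1.03561 >1
Stable set (-2.0000, 0).

(-2.0000,0); λ=-12 ⇒ h* = (2)/12 = 0.1667.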